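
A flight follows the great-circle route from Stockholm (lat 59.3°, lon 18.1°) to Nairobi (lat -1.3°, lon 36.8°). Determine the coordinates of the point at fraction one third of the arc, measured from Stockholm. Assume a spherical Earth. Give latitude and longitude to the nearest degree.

≈ lat 39°, lon 28°

Convert each endpoint to a unit vector on the sphere (x = cos φ cos λ, y = cos φ sin λ, z = sin φ).
The central angle between the endpoints is δ = arccos(p₁·p₂) ≈ 1.088 rad (62.4°).
Interpolate at f = 1/3 with slerp weights a = sin((1−f)δ)/sin δ ≈ 0.749, b = sin(fδ)/sin δ ≈ 0.401.
p = a·p₁ + b·p₂ ≈ (0.684, 0.359, 0.635); φ = arcsin(p_z) ≈ 39.42°, λ = atan2(p_y, p_x) ≈ 27.67°.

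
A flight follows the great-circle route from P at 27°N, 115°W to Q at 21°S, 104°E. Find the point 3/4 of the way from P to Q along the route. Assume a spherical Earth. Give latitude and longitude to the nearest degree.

≈ 7°S, 138°E

Convert each endpoint to a unit vector on the sphere (x = cos φ cos λ, y = cos φ sin λ, z = sin φ).
The central angle between the endpoints is δ = arccos(p₁·p₂) ≈ 2.513 rad (144.0°).
Interpolate at f = 3/4 with slerp weights a = sin((1−f)δ)/sin δ ≈ 1.000, b = sin(fδ)/sin δ ≈ 1.618.
p = a·p₁ + b·p₂ ≈ (-0.742, 0.658, -0.126); φ = arcsin(p_z) ≈ -7.23°, λ = atan2(p_y, p_x) ≈ 138.43°.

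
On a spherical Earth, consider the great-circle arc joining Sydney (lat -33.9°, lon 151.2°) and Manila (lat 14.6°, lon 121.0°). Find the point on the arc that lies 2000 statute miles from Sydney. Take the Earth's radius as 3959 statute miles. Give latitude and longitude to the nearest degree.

Convert each endpoint to a unit vector on the sphere (x = cos φ cos λ, y = cos φ sin λ, z = sin φ).
The central angle between the endpoints is δ = arccos(p₁·p₂) ≈ 0.984 rad (56.4°). The total great-circle distance is δ·R ≈ 0.984 × 3959 ≈ 3896 mi, so the target fraction is f = 2000/3896 ≈ 0.513.
Interpolate at f ≈ 0.513 with slerp weights a = sin((1−f)δ)/sin δ ≈ 0.553, b = sin(fδ)/sin δ ≈ 0.581.
p = a·p₁ + b·p₂ ≈ (-0.692, 0.703, -0.162); φ = arcsin(p_z) ≈ -9.33°, λ = atan2(p_y, p_x) ≈ 134.54°.

≈ lat -9°, lon 135°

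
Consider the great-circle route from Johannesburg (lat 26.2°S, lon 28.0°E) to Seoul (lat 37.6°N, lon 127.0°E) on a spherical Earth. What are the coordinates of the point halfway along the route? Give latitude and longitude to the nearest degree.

≈ lat 9°N, lon 73°E

Convert each endpoint to a unit vector on the sphere (x = cos φ cos λ, y = cos φ sin λ, z = sin φ).
The central angle between the endpoints is δ = arccos(p₁·p₂) ≈ 1.961 rad (112.4°).
Interpolate at f = 1/2 with slerp weights a = sin((1−f)δ)/sin δ ≈ 0.898, b = sin(fδ)/sin δ ≈ 0.898.
p = a·p₁ + b·p₂ ≈ (0.283, 0.947, 0.152); φ = arcsin(p_z) ≈ 8.71°, λ = atan2(p_y, p_x) ≈ 73.34°.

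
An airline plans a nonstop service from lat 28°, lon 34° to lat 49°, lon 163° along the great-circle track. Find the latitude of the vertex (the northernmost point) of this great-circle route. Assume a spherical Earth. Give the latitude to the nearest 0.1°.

≈ 63.2°

The great circle lies in the plane with unit normal n̂ = (p₁ × p₂)/|p₁ × p₂|.
Here n̂_z ≈ +0.450; the vertex latitude is φ_max = arccos|n̂_z| ≈ 63.2°.
Check via Clairaut: cos φ_max = |cos φ₁| · sin C = cos(28.0°)·sin(30.7°) ≈ 0.450, again giving ≈ 63.2°.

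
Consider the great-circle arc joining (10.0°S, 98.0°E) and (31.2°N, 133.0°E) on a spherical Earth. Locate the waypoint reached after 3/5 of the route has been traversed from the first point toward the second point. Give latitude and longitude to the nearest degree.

Convert each endpoint to a unit vector on the sphere (x = cos φ cos λ, y = cos φ sin λ, z = sin φ).
The central angle between the endpoints is δ = arccos(p₁·p₂) ≈ 0.927 rad (53.1°).
Interpolate at f = 3/5 with slerp weights a = sin((1−f)δ)/sin δ ≈ 0.453, b = sin(fδ)/sin δ ≈ 0.660.
p = a·p₁ + b·p₂ ≈ (-0.447, 0.855, 0.263); φ = arcsin(p_z) ≈ 15.27°, λ = atan2(p_y, p_x) ≈ 117.62°.

≈ (15°N, 118°E)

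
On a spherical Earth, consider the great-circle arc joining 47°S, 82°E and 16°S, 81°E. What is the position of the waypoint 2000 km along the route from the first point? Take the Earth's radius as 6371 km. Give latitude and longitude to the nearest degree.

Write both endpoints as unit vectors p₁, p₂ with components (cos φ cos λ, cos φ sin λ, sin φ).
The central angle between the endpoints is δ = arccos(p₁·p₂) ≈ 0.541 rad (31.0°). The total great-circle distance is δ·R ≈ 0.541 × 6371 ≈ 3448 km, so the target fraction is f = 2000/3448 ≈ 0.580.
Interpolate at f ≈ 0.580 with slerp weights a = sin((1−f)δ)/sin δ ≈ 0.437, b = sin(fδ)/sin δ ≈ 0.599.
p = a·p₁ + b·p₂ ≈ (0.132, 0.864, -0.485); φ = arcsin(p_z) ≈ -29.02°, λ = atan2(p_y, p_x) ≈ 81.34°.

≈ 29°S, 81°E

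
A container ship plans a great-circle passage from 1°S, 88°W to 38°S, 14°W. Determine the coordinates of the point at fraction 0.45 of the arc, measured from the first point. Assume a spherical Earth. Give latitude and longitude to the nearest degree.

≈ 22°S, 60°W

Write both endpoints as unit vectors p₁, p₂ with components (cos φ cos λ, cos φ sin λ, sin φ).
The central angle between the endpoints is δ = arccos(p₁·p₂) ≈ 1.341 rad (76.8°).
Interpolate at f = 0.45 with slerp weights a = sin((1−f)δ)/sin δ ≈ 0.691, b = sin(fδ)/sin δ ≈ 0.583.
p = a·p₁ + b·p₂ ≈ (0.470, -0.801, -0.371); φ = arcsin(p_z) ≈ -21.77°, λ = atan2(p_y, p_x) ≈ -59.62°.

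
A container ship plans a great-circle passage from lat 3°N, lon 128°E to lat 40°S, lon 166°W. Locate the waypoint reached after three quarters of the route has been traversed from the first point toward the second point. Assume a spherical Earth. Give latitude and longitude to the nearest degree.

Write both endpoints as unit vectors p₁, p₂ with components (cos φ cos λ, cos φ sin λ, sin φ).
The central angle between the endpoints is δ = arccos(p₁·p₂) ≈ 1.290 rad (73.9°).
Interpolate at f = 3/4 with slerp weights a = sin((1−f)δ)/sin δ ≈ 0.330, b = sin(fδ)/sin δ ≈ 0.857.
p = a·p₁ + b·p₂ ≈ (-0.840, 0.101, -0.534); φ = arcsin(p_z) ≈ -32.25°, λ = atan2(p_y, p_x) ≈ 173.16°.

≈ lat 32°S, lon 173°E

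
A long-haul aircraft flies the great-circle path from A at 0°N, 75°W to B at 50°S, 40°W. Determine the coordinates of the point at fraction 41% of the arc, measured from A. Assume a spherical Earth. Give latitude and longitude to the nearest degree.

Convert each endpoint to a unit vector on the sphere (x = cos φ cos λ, y = cos φ sin λ, z = sin φ).
The central angle between the endpoints is δ = arccos(p₁·p₂) ≈ 1.016 rad (58.2°).
Interpolate at f = 0.41 with slerp weights a = sin((1−f)δ)/sin δ ≈ 0.664, b = sin(fδ)/sin δ ≈ 0.476.
p = a·p₁ + b·p₂ ≈ (0.406, -0.838, -0.365); φ = arcsin(p_z) ≈ -21.39°, λ = atan2(p_y, p_x) ≈ -64.13°.

≈ 21°S, 64°W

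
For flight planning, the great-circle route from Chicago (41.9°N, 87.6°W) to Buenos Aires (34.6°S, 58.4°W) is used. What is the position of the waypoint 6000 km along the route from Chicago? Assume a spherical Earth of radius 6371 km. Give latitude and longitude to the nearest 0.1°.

≈ 9.0°S, 68.2°W

Convert each endpoint to a unit vector on the sphere (x = cos φ cos λ, y = cos φ sin λ, z = sin φ).
The central angle between the endpoints is δ = arccos(p₁·p₂) ≈ 1.415 rad (81.0°). The total great-circle distance is δ·R ≈ 1.415 × 6371 ≈ 9012 km, so the target fraction is f = 6000/9012 ≈ 0.666.
Interpolate at f ≈ 0.666 with slerp weights a = sin((1−f)δ)/sin δ ≈ 0.461, b = sin(fδ)/sin δ ≈ 0.819.
p = a·p₁ + b·p₂ ≈ (0.367, -0.917, -0.157); φ = arcsin(p_z) ≈ -9.03°, λ = atan2(p_y, p_x) ≈ -68.16°.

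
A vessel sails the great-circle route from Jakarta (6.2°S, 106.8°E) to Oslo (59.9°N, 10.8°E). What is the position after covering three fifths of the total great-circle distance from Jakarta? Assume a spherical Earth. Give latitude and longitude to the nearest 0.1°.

The haversine formula gives a central angle δ ≈ 1.717 rad (98.4°) between the endpoints.
Interpolate at f = 3/5 with slerp weights a = sin((1−f)δ)/sin δ ≈ 0.641, b = sin(fδ)/sin δ ≈ 0.867.
p = a·p₁ + b·p₂ ≈ (0.243, 0.691, 0.681); φ = arcsin(p_z) ≈ 42.88°, λ = atan2(p_y, p_x) ≈ 70.65°.

≈ 42.9°N, 70.7°E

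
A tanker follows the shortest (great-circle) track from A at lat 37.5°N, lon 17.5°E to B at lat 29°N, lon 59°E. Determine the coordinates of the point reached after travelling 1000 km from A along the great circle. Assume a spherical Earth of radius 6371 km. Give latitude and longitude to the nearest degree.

≈ lat 37°N, lon 29°E

The haversine formula gives a central angle δ ≈ 0.618 rad (35.4°) between the endpoints. The total great-circle distance is δ·R ≈ 0.618 × 6371 ≈ 3940 km, so the target fraction is f = 1000/3940 ≈ 0.254.
Interpolate at f ≈ 0.254 with slerp weights a = sin((1−f)δ)/sin δ ≈ 0.768, b = sin(fδ)/sin δ ≈ 0.270.
p = a·p₁ + b·p₂ ≈ (0.703, 0.385, 0.598); φ = arcsin(p_z) ≈ 36.74°, λ = atan2(p_y, p_x) ≈ 28.75°.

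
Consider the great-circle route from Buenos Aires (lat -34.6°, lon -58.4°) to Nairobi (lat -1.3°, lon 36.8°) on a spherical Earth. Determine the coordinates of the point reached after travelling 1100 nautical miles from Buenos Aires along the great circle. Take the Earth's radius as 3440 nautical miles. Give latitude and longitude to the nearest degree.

≈ lat -34°, lon -36°

The haversine formula gives a central angle δ ≈ 1.633 rad (93.5°) between the endpoints. The total great-circle distance is δ·R ≈ 1.633 × 3440 ≈ 5616 nmi, so the target fraction is f = 1100/5616 ≈ 0.196.
Interpolate at f ≈ 0.196 with slerp weights a = sin((1−f)δ)/sin δ ≈ 0.969, b = sin(fδ)/sin δ ≈ 0.315.
p = a·p₁ + b·p₂ ≈ (0.670, -0.491, -0.557); φ = arcsin(p_z) ≈ -33.87°, λ = atan2(p_y, p_x) ≈ -36.21°.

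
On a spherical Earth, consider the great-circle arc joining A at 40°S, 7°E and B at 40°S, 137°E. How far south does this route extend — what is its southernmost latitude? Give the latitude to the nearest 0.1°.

≈ 63.3°S

The great circle lies in the plane with unit normal n̂ = (p₁ × p₂)/|p₁ × p₂|.
Here n̂_z ≈ +0.450; the vertex latitude is φ_max = arccos|n̂_z| ≈ 63.3°.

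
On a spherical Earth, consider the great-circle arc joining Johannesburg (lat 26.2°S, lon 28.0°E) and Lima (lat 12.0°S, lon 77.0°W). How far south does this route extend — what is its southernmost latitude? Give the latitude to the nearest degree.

≈ 31°S

The great circle lies in the plane with unit normal n̂ = (p₁ × p₂)/|p₁ × p₂|.
Here n̂_z ≈ -0.856; the vertex latitude is φ_max = arccos|n̂_z| ≈ 31.2°.
Check via Clairaut: cos φ_max = |cos φ₁| · sin C = cos(26.2°)·sin(107.5°) ≈ 0.856, again giving ≈ 31.2°.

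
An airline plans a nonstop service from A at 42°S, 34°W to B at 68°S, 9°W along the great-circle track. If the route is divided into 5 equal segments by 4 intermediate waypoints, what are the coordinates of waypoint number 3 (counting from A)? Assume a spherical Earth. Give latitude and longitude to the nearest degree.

Write both endpoints as unit vectors p₁, p₂ with components (cos φ cos λ, cos φ sin λ, sin φ).
The central angle between the endpoints is δ = arccos(p₁·p₂) ≈ 0.510 rad (29.2°).
Interpolate at f = 3/5 with slerp weights a = sin((1−f)δ)/sin δ ≈ 0.415, b = sin(fδ)/sin δ ≈ 0.617.
p = a·p₁ + b·p₂ ≈ (0.484, -0.209, -0.850); φ = arcsin(p_z) ≈ -58.19°, λ = atan2(p_y, p_x) ≈ -23.32°.

≈ 58°S, 23°W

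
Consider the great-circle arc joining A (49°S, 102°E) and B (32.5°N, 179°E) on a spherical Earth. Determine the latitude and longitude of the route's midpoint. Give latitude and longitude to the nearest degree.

≈ (10°S, 146°E)

From cos δ = sin φ₁ sin φ₂ + cos φ₁ cos φ₂ cos Δλ, the central angle is δ ≈ 1.856 rad (106.3°).
Interpolate at f = 1/2 with slerp weights a = sin((1−f)δ)/sin δ ≈ 0.834, b = sin(fδ)/sin δ ≈ 0.834.
p = a·p₁ + b·p₂ ≈ (-0.817, 0.547, -0.181); φ = arcsin(p_z) ≈ -10.45°, λ = atan2(p_y, p_x) ≈ 146.18°.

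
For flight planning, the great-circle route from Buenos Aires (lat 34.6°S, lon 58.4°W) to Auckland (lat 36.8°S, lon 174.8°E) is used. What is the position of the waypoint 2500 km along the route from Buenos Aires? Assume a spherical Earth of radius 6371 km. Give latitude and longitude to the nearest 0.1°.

The haversine formula gives a central angle δ ≈ 1.625 rad (93.1°) between the endpoints. The total great-circle distance is δ·R ≈ 1.625 × 6371 ≈ 10356 km, so the target fraction is f = 2500/10356 ≈ 0.241.
Interpolate at f ≈ 0.241 with slerp weights a = sin((1−f)δ)/sin δ ≈ 0.945, b = sin(fδ)/sin δ ≈ 0.383.
p = a·p₁ + b·p₂ ≈ (0.102, -0.635, -0.766); φ = arcsin(p_z) ≈ -50.00°, λ = atan2(p_y, p_x) ≈ -80.86°.

≈ lat 50.0°S, lon 80.9°W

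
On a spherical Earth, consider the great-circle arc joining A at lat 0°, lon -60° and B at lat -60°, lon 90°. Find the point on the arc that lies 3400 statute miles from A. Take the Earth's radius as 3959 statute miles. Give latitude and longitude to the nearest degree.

≈ lat -47°, lon -42°

The haversine formula gives a central angle δ ≈ 2.019 rad (115.7°) between the endpoints. The total great-circle distance is δ·R ≈ 2.019 × 3959 ≈ 7992 mi, so the target fraction is f = 3400/7992 ≈ 0.425.
Interpolate at f ≈ 0.425 with slerp weights a = sin((1−f)δ)/sin δ ≈ 1.017, b = sin(fδ)/sin δ ≈ 0.840.
p = a·p₁ + b·p₂ ≈ (0.509, -0.461, -0.727); φ = arcsin(p_z) ≈ -46.67°, λ = atan2(p_y, p_x) ≈ -42.18°.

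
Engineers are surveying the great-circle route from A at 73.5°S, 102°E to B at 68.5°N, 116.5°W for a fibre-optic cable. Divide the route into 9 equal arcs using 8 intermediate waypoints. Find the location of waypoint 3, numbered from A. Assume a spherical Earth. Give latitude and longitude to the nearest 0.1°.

Write both endpoints as unit vectors p₁, p₂ with components (cos φ cos λ, cos φ sin λ, sin φ).
The central angle between the endpoints is δ = arccos(p₁·p₂) ≈ 2.911 rad (166.8°).
Interpolate at f = 3/9 with slerp weights a = sin((1−f)δ)/sin δ ≈ 4.082, b = sin(fδ)/sin δ ≈ 3.612.
p = a·p₁ + b·p₂ ≈ (-0.832, -0.051, -0.553); φ = arcsin(p_z) ≈ -33.56°, λ = atan2(p_y, p_x) ≈ -176.50°.

≈ 33.6°S, 176.5°W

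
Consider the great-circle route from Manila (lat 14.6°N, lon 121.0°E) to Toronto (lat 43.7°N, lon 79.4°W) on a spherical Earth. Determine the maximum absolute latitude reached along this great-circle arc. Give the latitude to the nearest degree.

The great circle lies in the plane with unit normal n̂ = (p₁ × p₂)/|p₁ × p₂|.
Here n̂_z ≈ +0.278; the vertex latitude is φ_max = arccos|n̂_z| ≈ 73.8°.

≈ 74°N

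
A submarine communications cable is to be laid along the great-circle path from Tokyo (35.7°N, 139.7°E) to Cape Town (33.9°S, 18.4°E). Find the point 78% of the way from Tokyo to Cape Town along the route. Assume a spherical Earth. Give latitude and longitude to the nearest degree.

From cos δ = sin φ₁ sin φ₂ + cos φ₁ cos φ₂ cos Δλ, the central angle is δ ≈ 2.313 rad (132.5°).
Interpolate at f = 0.78 with slerp weights a = sin((1−f)δ)/sin δ ≈ 0.661, b = sin(fδ)/sin δ ≈ 1.320.
p = a·p₁ + b·p₂ ≈ (0.630, 0.693, -0.351); φ = arcsin(p_z) ≈ -20.52°, λ = atan2(p_y, p_x) ≈ 47.71°.

≈ (21°S, 48°E)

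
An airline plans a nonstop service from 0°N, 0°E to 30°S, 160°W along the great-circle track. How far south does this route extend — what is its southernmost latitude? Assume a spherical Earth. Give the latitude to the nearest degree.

The great circle lies in the plane with unit normal n̂ = (p₁ × p₂)/|p₁ × p₂|.
Here n̂_z ≈ -0.510; the vertex latitude is φ_max = arccos|n̂_z| ≈ 59.4°.
Check via Clairaut: cos φ_max = |cos φ₁| · sin C = cos(0.0°)·sin(149.4°) ≈ 0.510, again giving ≈ 59.4°.

≈ 59°S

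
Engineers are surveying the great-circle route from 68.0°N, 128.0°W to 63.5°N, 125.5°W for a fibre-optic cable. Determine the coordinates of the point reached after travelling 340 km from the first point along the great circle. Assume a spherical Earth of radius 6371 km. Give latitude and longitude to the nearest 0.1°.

≈ 65.0°N, 126.2°W

From cos δ = sin φ₁ sin φ₂ + cos φ₁ cos φ₂ cos Δλ, the central angle is δ ≈ 0.081 rad (4.6°). The total great-circle distance is δ·R ≈ 0.081 × 6371 ≈ 513 km, so the target fraction is f = 340/513 ≈ 0.663.
Interpolate at f ≈ 0.663 with slerp weights a = sin((1−f)δ)/sin δ ≈ 0.338, b = sin(fδ)/sin δ ≈ 0.663.
p = a·p₁ + b·p₂ ≈ (-0.250, -0.341, 0.906); φ = arcsin(p_z) ≈ 65.02°, λ = atan2(p_y, p_x) ≈ -126.25°.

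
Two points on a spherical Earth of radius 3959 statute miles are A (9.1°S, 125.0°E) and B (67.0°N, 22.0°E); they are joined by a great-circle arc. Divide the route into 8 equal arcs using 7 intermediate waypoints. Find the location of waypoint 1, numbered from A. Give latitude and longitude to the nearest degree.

Convert each endpoint to a unit vector on the sphere (x = cos φ cos λ, y = cos φ sin λ, z = sin φ).
The central angle between the endpoints is δ = arccos(p₁·p₂) ≈ 1.805 rad (103.4°).
Interpolate at f = 1/8 with slerp weights a = sin((1−f)δ)/sin δ ≈ 1.028, b = sin(fδ)/sin δ ≈ 0.230.
p = a·p₁ + b·p₂ ≈ (-0.499, 0.865, 0.049); φ = arcsin(p_z) ≈ 2.82°, λ = atan2(p_y, p_x) ≈ 119.97°.

≈ (3°N, 120°E)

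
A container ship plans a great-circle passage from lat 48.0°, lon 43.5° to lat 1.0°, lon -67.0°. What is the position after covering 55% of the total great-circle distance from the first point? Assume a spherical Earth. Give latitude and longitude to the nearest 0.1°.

≈ lat 34.4°, lon -32.7°

Write both endpoints as unit vectors p₁, p₂ with components (cos φ cos λ, cos φ sin λ, sin φ).
The central angle between the endpoints is δ = arccos(p₁·p₂) ≈ 1.794 rad (102.8°).
Interpolate at f = 0.55 with slerp weights a = sin((1−f)δ)/sin δ ≈ 0.741, b = sin(fδ)/sin δ ≈ 0.855.
p = a·p₁ + b·p₂ ≈ (0.694, -0.446, 0.565); φ = arcsin(p_z) ≈ 34.43°, λ = atan2(p_y, p_x) ≈ -32.74°.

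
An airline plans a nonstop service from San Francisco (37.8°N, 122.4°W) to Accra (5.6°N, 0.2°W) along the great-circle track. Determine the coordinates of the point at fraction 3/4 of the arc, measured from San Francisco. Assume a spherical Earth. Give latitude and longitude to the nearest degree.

From cos δ = sin φ₁ sin φ₂ + cos φ₁ cos φ₂ cos Δλ, the central angle is δ ≈ 1.938 rad (111.1°).
Interpolate at f = 3/4 with slerp weights a = sin((1−f)δ)/sin δ ≈ 0.499, b = sin(fδ)/sin δ ≈ 1.064.
p = a·p₁ + b·p₂ ≈ (0.848, -0.337, 0.410); φ = arcsin(p_z) ≈ 24.19°, λ = atan2(p_y, p_x) ≈ -21.66°.

≈ 24°N, 22°W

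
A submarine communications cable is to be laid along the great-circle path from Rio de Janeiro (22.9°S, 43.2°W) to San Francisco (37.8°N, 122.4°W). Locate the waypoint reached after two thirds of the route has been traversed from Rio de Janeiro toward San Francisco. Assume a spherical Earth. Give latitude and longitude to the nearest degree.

Convert each endpoint to a unit vector on the sphere (x = cos φ cos λ, y = cos φ sin λ, z = sin φ).
The central angle between the endpoints is δ = arccos(p₁·p₂) ≈ 1.673 rad (95.9°).
Interpolate at f = 2/3 with slerp weights a = sin((1−f)δ)/sin δ ≈ 0.532, b = sin(fδ)/sin δ ≈ 0.903.
p = a·p₁ + b·p₂ ≈ (-0.025, -0.938, 0.346); φ = arcsin(p_z) ≈ 20.26°, λ = atan2(p_y, p_x) ≈ -91.53°.

≈ (20°N, 92°W)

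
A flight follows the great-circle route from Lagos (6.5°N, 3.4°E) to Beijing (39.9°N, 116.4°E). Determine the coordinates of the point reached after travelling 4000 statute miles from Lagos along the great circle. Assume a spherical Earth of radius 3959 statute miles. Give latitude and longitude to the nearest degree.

Write both endpoints as unit vectors p₁, p₂ with components (cos φ cos λ, cos φ sin λ, sin φ).
The central angle between the endpoints is δ = arccos(p₁·p₂) ≈ 1.798 rad (103.0°). The total great-circle distance is δ·R ≈ 1.798 × 3959 ≈ 7118 mi, so the target fraction is f = 4000/7118 ≈ 0.562.
Interpolate at f ≈ 0.562 with slerp weights a = sin((1−f)δ)/sin δ ≈ 0.727, b = sin(fδ)/sin δ ≈ 0.869.
p = a·p₁ + b·p₂ ≈ (0.425, 0.640, 0.640); φ = arcsin(p_z) ≈ 39.79°, λ = atan2(p_y, p_x) ≈ 56.43°.

≈ 40°N, 56°E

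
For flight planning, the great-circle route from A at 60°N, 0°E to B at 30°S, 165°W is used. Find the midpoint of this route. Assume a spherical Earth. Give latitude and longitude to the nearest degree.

Write both endpoints as unit vectors p₁, p₂ with components (cos φ cos λ, cos φ sin λ, sin φ).
The central angle between the endpoints is δ = arccos(p₁·p₂) ≈ 2.589 rad (148.4°).
Interpolate at f = 1/2 with slerp weights a = sin((1−f)δ)/sin δ ≈ 1.834, b = sin(fδ)/sin δ ≈ 1.834.
p = a·p₁ + b·p₂ ≈ (-0.617, -0.411, 0.671); φ = arcsin(p_z) ≈ 42.15°, λ = atan2(p_y, p_x) ≈ -146.33°.

≈ 42°N, 146°W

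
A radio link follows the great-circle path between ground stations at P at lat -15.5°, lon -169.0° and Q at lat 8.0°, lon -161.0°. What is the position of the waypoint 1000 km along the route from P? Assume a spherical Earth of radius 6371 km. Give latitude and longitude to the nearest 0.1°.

≈ lat -7.0°, lon -166.0°

Write both endpoints as unit vectors p₁, p₂ with components (cos φ cos λ, cos φ sin λ, sin φ).
The central angle between the endpoints is δ = arccos(p₁·p₂) ≈ 0.433 rad (24.8°). The total great-circle distance is δ·R ≈ 0.433 × 6371 ≈ 2758 km, so the target fraction is f = 1000/2758 ≈ 0.363.
Interpolate at f ≈ 0.363 with slerp weights a = sin((1−f)δ)/sin δ ≈ 0.649, b = sin(fδ)/sin δ ≈ 0.373.
p = a·p₁ + b·p₂ ≈ (-0.963, -0.240, -0.122); φ = arcsin(p_z) ≈ -6.99°, λ = atan2(p_y, p_x) ≈ -166.03°.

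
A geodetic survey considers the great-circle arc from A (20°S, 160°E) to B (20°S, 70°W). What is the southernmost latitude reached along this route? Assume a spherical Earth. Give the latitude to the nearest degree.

≈ 41°S

The great circle lies in the plane with unit normal n̂ = (p₁ × p₂)/|p₁ × p₂|.
Here n̂_z ≈ +0.758; the vertex latitude is φ_max = arccos|n̂_z| ≈ 40.7°.
Check via Clairaut: cos φ_max = |cos φ₁| · sin C = cos(20.0°)·sin(126.3°) ≈ 0.758, again giving ≈ 40.7°.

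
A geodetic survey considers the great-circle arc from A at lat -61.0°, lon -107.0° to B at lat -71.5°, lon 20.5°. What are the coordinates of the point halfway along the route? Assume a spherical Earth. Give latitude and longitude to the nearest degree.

The haversine formula gives a central angle δ ≈ 0.744 rad (42.6°) between the endpoints.
Interpolate at f = 1/2 with slerp weights a = sin((1−f)δ)/sin δ ≈ 0.537, b = sin(fδ)/sin δ ≈ 0.537.
p = a·p₁ + b·p₂ ≈ (0.083, -0.189, -0.978); φ = arcsin(p_z) ≈ -78.07°, λ = atan2(p_y, p_x) ≈ -66.20°.

≈ lat -78°, lon -66°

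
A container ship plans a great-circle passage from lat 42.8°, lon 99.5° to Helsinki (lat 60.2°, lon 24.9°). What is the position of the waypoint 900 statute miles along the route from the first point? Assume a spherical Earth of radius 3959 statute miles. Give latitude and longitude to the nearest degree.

≈ lat 52°, lon 86°

Convert each endpoint to a unit vector on the sphere (x = cos φ cos λ, y = cos φ sin λ, z = sin φ).
The central angle between the endpoints is δ = arccos(p₁·p₂) ≈ 0.814 rad (46.7°). The total great-circle distance is δ·R ≈ 0.814 × 3959 ≈ 3224 mi, so the target fraction is f = 900/3224 ≈ 0.279.
Interpolate at f ≈ 0.279 with slerp weights a = sin((1−f)δ)/sin δ ≈ 0.762, b = sin(fδ)/sin δ ≈ 0.310.
p = a·p₁ + b·p₂ ≈ (0.047, 0.616, 0.786); φ = arcsin(p_z) ≈ 51.85°, λ = atan2(p_y, p_x) ≈ 85.59°.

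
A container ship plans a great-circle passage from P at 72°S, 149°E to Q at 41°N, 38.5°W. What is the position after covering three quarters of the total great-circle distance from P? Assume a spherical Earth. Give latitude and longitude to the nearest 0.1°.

≈ 3.9°N, 41.2°W

From cos δ = sin φ₁ sin φ₂ + cos φ₁ cos φ₂ cos Δλ, the central angle is δ ≈ 2.597 rad (148.8°).
Interpolate at f = 3/4 with slerp weights a = sin((1−f)δ)/sin δ ≈ 1.166, b = sin(fδ)/sin δ ≈ 1.794.
p = a·p₁ + b·p₂ ≈ (0.751, -0.657, 0.068); φ = arcsin(p_z) ≈ 3.88°, λ = atan2(p_y, p_x) ≈ -41.20°.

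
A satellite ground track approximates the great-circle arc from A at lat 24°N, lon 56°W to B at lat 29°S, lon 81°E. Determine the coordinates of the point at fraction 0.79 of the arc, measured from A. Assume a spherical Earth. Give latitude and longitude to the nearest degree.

≈ lat 24°S, lon 48°E

The haversine formula gives a central angle δ ≈ 2.468 rad (141.4°) between the endpoints.
Interpolate at f = 0.79 with slerp weights a = sin((1−f)δ)/sin δ ≈ 0.794, b = sin(fδ)/sin δ ≈ 1.489.
p = a·p₁ + b·p₂ ≈ (0.609, 0.685, -0.399); φ = arcsin(p_z) ≈ -23.52°, λ = atan2(p_y, p_x) ≈ 48.35°.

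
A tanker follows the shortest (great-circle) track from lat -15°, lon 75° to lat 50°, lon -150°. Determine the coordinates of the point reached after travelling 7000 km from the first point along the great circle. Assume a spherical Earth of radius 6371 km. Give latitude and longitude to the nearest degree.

≈ lat 35°, lon 115°

Write both endpoints as unit vectors p₁, p₂ with components (cos φ cos λ, cos φ sin λ, sin φ).
The central angle between the endpoints is δ = arccos(p₁·p₂) ≈ 2.262 rad (129.6°). The total great-circle distance is δ·R ≈ 2.262 × 6371 ≈ 14410 km, so the target fraction is f = 7000/14410 ≈ 0.486.
Interpolate at f ≈ 0.486 with slerp weights a = sin((1−f)δ)/sin δ ≈ 1.191, b = sin(fδ)/sin δ ≈ 1.156.
p = a·p₁ + b·p₂ ≈ (-0.346, 0.740, 0.577); φ = arcsin(p_z) ≈ 35.24°, λ = atan2(p_y, p_x) ≈ 115.03°.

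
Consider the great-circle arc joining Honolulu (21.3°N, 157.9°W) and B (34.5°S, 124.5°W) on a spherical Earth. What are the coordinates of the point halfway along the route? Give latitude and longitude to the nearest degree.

Convert each endpoint to a unit vector on the sphere (x = cos φ cos λ, y = cos φ sin λ, z = sin φ).
The central angle between the endpoints is δ = arccos(p₁·p₂) ≈ 1.120 rad (64.2°).
Interpolate at f = 1/2 with slerp weights a = sin((1−f)δ)/sin δ ≈ 0.590, b = sin(fδ)/sin δ ≈ 0.590.
p = a·p₁ + b·p₂ ≈ (-0.785, -0.608, -0.120); φ = arcsin(p_z) ≈ -6.89°, λ = atan2(p_y, p_x) ≈ -142.25°.

≈ (7°S, 142°W)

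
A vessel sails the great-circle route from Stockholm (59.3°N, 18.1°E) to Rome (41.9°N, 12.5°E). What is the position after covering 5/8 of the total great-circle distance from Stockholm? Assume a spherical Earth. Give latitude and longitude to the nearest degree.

The haversine formula gives a central angle δ ≈ 0.310 rad (17.7°) between the endpoints.
Interpolate at f = 5/8 with slerp weights a = sin((1−f)δ)/sin δ ≈ 0.380, b = sin(fδ)/sin δ ≈ 0.631.
p = a·p₁ + b·p₂ ≈ (0.643, 0.162, 0.748); φ = arcsin(p_z) ≈ 48.45°, λ = atan2(p_y, p_x) ≈ 14.14°.

≈ 48°N, 14°E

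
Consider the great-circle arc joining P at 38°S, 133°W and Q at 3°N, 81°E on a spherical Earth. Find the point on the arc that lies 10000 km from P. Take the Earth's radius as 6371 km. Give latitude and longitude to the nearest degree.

The haversine formula gives a central angle δ ≈ 2.325 rad (133.2°) between the endpoints. The total great-circle distance is δ·R ≈ 2.325 × 6371 ≈ 14812 km, so the target fraction is f = 10000/14812 ≈ 0.675.
Interpolate at f ≈ 0.675 with slerp weights a = sin((1−f)δ)/sin δ ≈ 0.940, b = sin(fδ)/sin δ ≈ 1.372.
p = a·p₁ + b·p₂ ≈ (-0.291, 0.811, -0.507); φ = arcsin(p_z) ≈ -30.48°, λ = atan2(p_y, p_x) ≈ 109.74°.

≈ 30°S, 110°E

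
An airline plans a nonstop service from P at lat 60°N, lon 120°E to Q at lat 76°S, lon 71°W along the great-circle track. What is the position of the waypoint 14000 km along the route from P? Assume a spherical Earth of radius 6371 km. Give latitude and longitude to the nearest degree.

≈ lat 65°S, lon 138°E

Convert each endpoint to a unit vector on the sphere (x = cos φ cos λ, y = cos φ sin λ, z = sin φ).
The central angle between the endpoints is δ = arccos(p₁·p₂) ≈ 2.854 rad (163.5°). The total great-circle distance is δ·R ≈ 2.854 × 6371 ≈ 18185 km, so the target fraction is f = 14000/18185 ≈ 0.770.
Interpolate at f ≈ 0.770 with slerp weights a = sin((1−f)δ)/sin δ ≈ 2.156, b = sin(fδ)/sin δ ≈ 2.859.
p = a·p₁ + b·p₂ ≈ (-0.314, 0.279, -0.907); φ = arcsin(p_z) ≈ -65.16°, λ = atan2(p_y, p_x) ≈ 138.31°.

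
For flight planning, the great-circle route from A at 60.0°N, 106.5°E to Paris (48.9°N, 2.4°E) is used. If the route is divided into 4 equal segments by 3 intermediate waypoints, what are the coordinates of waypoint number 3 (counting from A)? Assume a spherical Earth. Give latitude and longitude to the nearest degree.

Write both endpoints as unit vectors p₁, p₂ with components (cos φ cos λ, cos φ sin λ, sin φ).
The central angle between the endpoints is δ = arccos(p₁·p₂) ≈ 0.961 rad (55.1°).
Interpolate at f = 3/4 with slerp weights a = sin((1−f)δ)/sin δ ≈ 0.290, b = sin(fδ)/sin δ ≈ 0.805.
p = a·p₁ + b·p₂ ≈ (0.488, 0.161, 0.858); φ = arcsin(p_z) ≈ 59.10°, λ = atan2(p_y, p_x) ≈ 18.31°.

≈ 59°N, 18°E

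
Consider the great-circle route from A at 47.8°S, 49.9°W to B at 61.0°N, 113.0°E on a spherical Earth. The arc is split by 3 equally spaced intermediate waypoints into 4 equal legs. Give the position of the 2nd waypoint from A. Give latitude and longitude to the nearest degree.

≈ 28°N, 16°W

Write both endpoints as unit vectors p₁, p₂ with components (cos φ cos λ, cos φ sin λ, sin φ).
The central angle between the endpoints is δ = arccos(p₁·p₂) ≈ 2.855 rad (163.6°).
Interpolate at f = 2/4 with slerp weights a = sin((1−f)δ)/sin δ ≈ 3.500, b = sin(fδ)/sin δ ≈ 3.500.
p = a·p₁ + b·p₂ ≈ (0.851, -0.236, 0.468); φ = arcsin(p_z) ≈ 27.93°, λ = atan2(p_y, p_x) ≈ -15.52°.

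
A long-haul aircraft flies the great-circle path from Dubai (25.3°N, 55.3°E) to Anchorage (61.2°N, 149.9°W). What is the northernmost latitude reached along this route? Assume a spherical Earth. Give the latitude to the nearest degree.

≈ 79°N

The great circle lies in the plane with unit normal n̂ = (p₁ × p₂)/|p₁ × p₂|.
Here n̂_z ≈ +0.185; the vertex latitude is φ_max = arccos|n̂_z| ≈ 79.3°.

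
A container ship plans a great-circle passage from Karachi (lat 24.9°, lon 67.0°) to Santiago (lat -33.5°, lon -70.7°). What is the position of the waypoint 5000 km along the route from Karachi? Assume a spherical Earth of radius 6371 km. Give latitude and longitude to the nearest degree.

Convert each endpoint to a unit vector on the sphere (x = cos φ cos λ, y = cos φ sin λ, z = sin φ).
The central angle between the endpoints is δ = arccos(p₁·p₂) ≈ 2.485 rad (142.4°). The total great-circle distance is δ·R ≈ 2.485 × 6371 ≈ 15829 km, so the target fraction is f = 5000/15829 ≈ 0.316.
Interpolate at f ≈ 0.316 with slerp weights a = sin((1−f)δ)/sin δ ≈ 1.624, b = sin(fδ)/sin δ ≈ 1.157.
p = a·p₁ + b·p₂ ≈ (0.894, 0.445, 0.045); φ = arcsin(p_z) ≈ 2.58°, λ = atan2(p_y, p_x) ≈ 26.46°.

≈ lat 3°, lon 26°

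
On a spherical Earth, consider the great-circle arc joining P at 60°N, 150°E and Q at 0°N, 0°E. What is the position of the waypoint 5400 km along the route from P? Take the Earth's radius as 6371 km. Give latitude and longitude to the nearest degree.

≈ 62°N, 33°E

From cos δ = sin φ₁ sin φ₂ + cos φ₁ cos φ₂ cos Δλ, the central angle is δ ≈ 2.019 rad (115.7°). The total great-circle distance is δ·R ≈ 2.019 × 6371 ≈ 12861 km, so the target fraction is f = 5400/12861 ≈ 0.420.
Interpolate at f ≈ 0.420 with slerp weights a = sin((1−f)δ)/sin δ ≈ 1.022, b = sin(fδ)/sin δ ≈ 0.832.
p = a·p₁ + b·p₂ ≈ (0.389, 0.255, 0.885); φ = arcsin(p_z) ≈ 62.25°, λ = atan2(p_y, p_x) ≈ 33.28°.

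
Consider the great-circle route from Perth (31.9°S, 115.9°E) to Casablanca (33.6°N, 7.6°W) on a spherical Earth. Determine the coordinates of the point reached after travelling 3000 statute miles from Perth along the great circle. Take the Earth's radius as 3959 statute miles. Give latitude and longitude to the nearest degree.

≈ 12°S, 74°E

The haversine formula gives a central angle δ ≈ 2.322 rad (133.1°) between the endpoints. The total great-circle distance is δ·R ≈ 2.322 × 3959 ≈ 9194 mi, so the target fraction is f = 3000/9194 ≈ 0.326.
Interpolate at f ≈ 0.326 with slerp weights a = sin((1−f)δ)/sin δ ≈ 1.369, b = sin(fδ)/sin δ ≈ 0.941.
p = a·p₁ + b·p₂ ≈ (0.269, 0.942, -0.203); φ = arcsin(p_z) ≈ -11.69°, λ = atan2(p_y, p_x) ≈ 74.05°.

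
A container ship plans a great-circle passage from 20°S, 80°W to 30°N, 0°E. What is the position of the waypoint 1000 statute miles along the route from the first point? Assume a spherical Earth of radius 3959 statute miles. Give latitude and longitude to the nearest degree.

Convert each endpoint to a unit vector on the sphere (x = cos φ cos λ, y = cos φ sin λ, z = sin φ).
The central angle between the endpoints is δ = arccos(p₁·p₂) ≈ 1.600 rad (91.7°). The total great-circle distance is δ·R ≈ 1.600 × 3959 ≈ 6336 mi, so the target fraction is f = 1000/6336 ≈ 0.158.
Interpolate at f ≈ 0.158 with slerp weights a = sin((1−f)δ)/sin δ ≈ 0.976, b = sin(fδ)/sin δ ≈ 0.250.
p = a·p₁ + b·p₂ ≈ (0.376, -0.903, -0.209); φ = arcsin(p_z) ≈ -12.05°, λ = atan2(p_y, p_x) ≈ -67.41°.

≈ 12°S, 67°W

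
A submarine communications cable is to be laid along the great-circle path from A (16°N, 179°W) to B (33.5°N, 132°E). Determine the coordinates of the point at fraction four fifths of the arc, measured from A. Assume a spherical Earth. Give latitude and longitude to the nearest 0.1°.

≈ (31.5°N, 143.0°E)

Write both endpoints as unit vectors p₁, p₂ with components (cos φ cos λ, cos φ sin λ, sin φ).
The central angle between the endpoints is δ = arccos(p₁·p₂) ≈ 0.826 rad (47.3°).
Interpolate at f = 4/5 with slerp weights a = sin((1−f)δ)/sin δ ≈ 0.224, b = sin(fδ)/sin δ ≈ 0.835.
p = a·p₁ + b·p₂ ≈ (-0.681, 0.514, 0.522); φ = arcsin(p_z) ≈ 31.49°, λ = atan2(p_y, p_x) ≈ 142.97°.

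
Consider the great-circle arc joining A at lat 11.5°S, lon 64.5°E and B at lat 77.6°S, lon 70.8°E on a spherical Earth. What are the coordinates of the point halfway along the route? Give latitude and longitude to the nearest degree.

Write both endpoints as unit vectors p₁, p₂ with components (cos φ cos λ, cos φ sin λ, sin φ).
The central angle between the endpoints is δ = arccos(p₁·p₂) ≈ 1.155 rad (66.2°).
Interpolate at f = 1/2 with slerp weights a = sin((1−f)δ)/sin δ ≈ 0.597, b = sin(fδ)/sin δ ≈ 0.597.
p = a·p₁ + b·p₂ ≈ (0.294, 0.649, -0.702); φ = arcsin(p_z) ≈ -44.58°, λ = atan2(p_y, p_x) ≈ 65.63°.

≈ lat 45°S, lon 66°E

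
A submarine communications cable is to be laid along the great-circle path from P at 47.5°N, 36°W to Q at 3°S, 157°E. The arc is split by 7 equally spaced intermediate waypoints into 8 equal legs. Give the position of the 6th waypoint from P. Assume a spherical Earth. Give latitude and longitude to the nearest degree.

≈ 30°N, 165°E

From cos δ = sin φ₁ sin φ₂ + cos φ₁ cos φ₂ cos Δλ, the central angle is δ ≈ 2.341 rad (134.1°).
Interpolate at f = 6/8 with slerp weights a = sin((1−f)δ)/sin δ ≈ 0.769, b = sin(fδ)/sin δ ≈ 1.369.
p = a·p₁ + b·p₂ ≈ (-0.838, 0.229, 0.495); φ = arcsin(p_z) ≈ 29.70°, λ = atan2(p_y, p_x) ≈ 164.73°.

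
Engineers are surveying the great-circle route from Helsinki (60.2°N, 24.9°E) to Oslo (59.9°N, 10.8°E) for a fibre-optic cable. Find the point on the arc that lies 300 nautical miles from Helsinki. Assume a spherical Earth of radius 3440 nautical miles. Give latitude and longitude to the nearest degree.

≈ (60°N, 15°E)

Write both endpoints as unit vectors p₁, p₂ with components (cos φ cos λ, cos φ sin λ, sin φ).
The central angle between the endpoints is δ = arccos(p₁·p₂) ≈ 0.123 rad (7.0°). The total great-circle distance is δ·R ≈ 0.123 × 3440 ≈ 422 nmi, so the target fraction is f = 300/422 ≈ 0.711.
Interpolate at f ≈ 0.711 with slerp weights a = sin((1−f)δ)/sin δ ≈ 0.290, b = sin(fδ)/sin δ ≈ 0.711.
p = a·p₁ + b·p₂ ≈ (0.481, 0.128, 0.867); φ = arcsin(p_z) ≈ 60.14°, λ = atan2(p_y, p_x) ≈ 14.85°.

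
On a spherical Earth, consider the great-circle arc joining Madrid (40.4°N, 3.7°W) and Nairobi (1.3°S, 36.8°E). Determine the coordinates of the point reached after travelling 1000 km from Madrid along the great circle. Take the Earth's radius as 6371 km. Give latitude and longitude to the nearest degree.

≈ 35°N, 5°E

Convert each endpoint to a unit vector on the sphere (x = cos φ cos λ, y = cos φ sin λ, z = sin φ).
The central angle between the endpoints is δ = arccos(p₁·p₂) ≈ 0.971 rad (55.7°). The total great-circle distance is δ·R ≈ 0.971 × 6371 ≈ 6188 km, so the target fraction is f = 1000/6188 ≈ 0.162.
Interpolate at f ≈ 0.162 with slerp weights a = sin((1−f)δ)/sin δ ≈ 0.881, b = sin(fδ)/sin δ ≈ 0.189.
p = a·p₁ + b·p₂ ≈ (0.821, 0.070, 0.567); φ = arcsin(p_z) ≈ 34.51°, λ = atan2(p_y, p_x) ≈ 4.88°.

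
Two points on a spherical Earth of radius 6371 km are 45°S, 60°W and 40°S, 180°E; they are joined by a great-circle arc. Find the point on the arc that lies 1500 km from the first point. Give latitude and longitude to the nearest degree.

Write both endpoints as unit vectors p₁, p₂ with components (cos φ cos λ, cos φ sin λ, sin φ).
The central angle between the endpoints is δ = arccos(p₁·p₂) ≈ 1.386 rad (79.4°). The total great-circle distance is δ·R ≈ 1.386 × 6371 ≈ 8831 km, so the target fraction is f = 1500/8831 ≈ 0.170.
Interpolate at f ≈ 0.170 with slerp weights a = sin((1−f)δ)/sin δ ≈ 0.929, b = sin(fδ)/sin δ ≈ 0.237.
p = a·p₁ + b·p₂ ≈ (0.147, -0.569, -0.809); φ = arcsin(p_z) ≈ -54.03°, λ = atan2(p_y, p_x) ≈ -75.55°.

≈ 54°S, 76°W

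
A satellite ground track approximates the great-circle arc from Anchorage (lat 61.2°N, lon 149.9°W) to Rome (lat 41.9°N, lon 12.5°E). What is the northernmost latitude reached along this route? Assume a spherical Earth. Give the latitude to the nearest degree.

≈ 84°N

The great circle lies in the plane with unit normal n̂ = (p₁ × p₂)/|p₁ × p₂|.
Here n̂_z ≈ +0.112; the vertex latitude is φ_max = arccos|n̂_z| ≈ 83.6°.
Check via Clairaut: cos φ_max = |cos φ₁| · sin C = cos(61.2°)·sin(13.4°) ≈ 0.112, again giving ≈ 83.6°.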